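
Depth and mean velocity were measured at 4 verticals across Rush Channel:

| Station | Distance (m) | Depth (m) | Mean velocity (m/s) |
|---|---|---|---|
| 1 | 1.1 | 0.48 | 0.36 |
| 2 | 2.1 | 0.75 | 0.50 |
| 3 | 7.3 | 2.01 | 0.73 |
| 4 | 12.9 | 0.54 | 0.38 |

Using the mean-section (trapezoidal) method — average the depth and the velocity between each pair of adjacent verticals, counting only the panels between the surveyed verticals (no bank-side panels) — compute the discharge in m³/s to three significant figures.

Panel 1-2: Δb = 1 m, d̄ = (0.48+0.75)/2 = 0.615, v̄ = (0.36+0.50)/2 = 0.43 → q = 1×0.615×0.43 = 0.2645 m³/s
Panel 2-3: Δb = 5.2 m, d̄ = (0.75+2.01)/2 = 1.38, v̄ = (0.50+0.73)/2 = 0.615 → q = 5.2×1.38×0.615 = 4.413 m³/s
Panel 3-4: Δb = 5.6 m, d̄ = (2.01+0.54)/2 = 1.275, v̄ = (0.73+0.38)/2 = 0.555 → q = 5.6×1.275×0.555 = 3.963 m³/s
Q = Σ q = 8.640 m³/s

8.64 m³/s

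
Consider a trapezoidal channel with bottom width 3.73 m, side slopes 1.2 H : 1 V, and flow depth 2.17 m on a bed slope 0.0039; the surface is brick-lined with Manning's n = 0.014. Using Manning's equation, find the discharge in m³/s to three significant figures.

A = (b + z·y)·y = (3.73 + 1.2×2.17)×2.17 = 13.74 m²
P = b + 2y√(1+z²) = 3.73 + 2×2.17×√(1+1.2²) = 10.51 m
R = A/P = 13.74/10.51 = 1.308 m
Q = (1/n)·A·R^(2/3)·S^(1/2) = (1/0.014) × 13.74 × 1.308^(2/3) × 0.0039^(1/2) = 73.32 m³/s

73.3 m³/s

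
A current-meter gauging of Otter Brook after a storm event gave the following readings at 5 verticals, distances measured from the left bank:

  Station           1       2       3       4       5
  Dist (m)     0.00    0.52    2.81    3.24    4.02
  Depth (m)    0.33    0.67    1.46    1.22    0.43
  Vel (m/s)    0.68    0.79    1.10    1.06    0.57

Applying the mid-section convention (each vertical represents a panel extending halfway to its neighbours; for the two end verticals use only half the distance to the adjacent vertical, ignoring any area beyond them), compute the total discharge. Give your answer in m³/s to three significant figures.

3.86 m³/s

w_1 = (0.52 − 0.00)/2 = 0.26 m; q_1 = 0.68 × 0.33 × 0.26 = 0.05834 m³/s
w_2 = (2.81 − 0.00)/2 = 1.405 m; q_2 = 0.79 × 0.67 × 1.405 = 0.7437 m³/s
w_3 = (3.24 − 0.52)/2 = 1.36 m; q_3 = 1.10 × 1.46 × 1.36 = 2.184 m³/s
w_4 = (4.02 − 2.81)/2 = 0.605 m; q_4 = 1.06 × 1.22 × 0.605 = 0.7824 m³/s
w_5 = (4.02 − 3.24)/2 = 0.39 m; q_5 = 0.57 × 0.43 × 0.39 = 0.09559 m³/s
Q = Σ qᵢ = 3.864 m³/s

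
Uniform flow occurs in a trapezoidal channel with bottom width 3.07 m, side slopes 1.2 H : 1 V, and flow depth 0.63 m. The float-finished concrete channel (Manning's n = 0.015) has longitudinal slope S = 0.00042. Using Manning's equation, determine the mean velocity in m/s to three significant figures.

0.836 m/s

A = (b + z·y)·y = (3.07 + 1.2×0.63)×0.63 = 2.410 m²
P = b + 2y√(1+z²) = 3.07 + 2×0.63×√(1+1.2²) = 5.038 m
R = A/P = 2.410/5.038 = 0.4784 m
Q = (1/n)·A·R^(2/3)·S^(1/2) = (1/0.015) × 2.410 × 0.4784^(2/3) × 0.00042^(1/2) = 2.014 m³/s
V = Q/A = 2.014/2.410 = 0.8357 m/s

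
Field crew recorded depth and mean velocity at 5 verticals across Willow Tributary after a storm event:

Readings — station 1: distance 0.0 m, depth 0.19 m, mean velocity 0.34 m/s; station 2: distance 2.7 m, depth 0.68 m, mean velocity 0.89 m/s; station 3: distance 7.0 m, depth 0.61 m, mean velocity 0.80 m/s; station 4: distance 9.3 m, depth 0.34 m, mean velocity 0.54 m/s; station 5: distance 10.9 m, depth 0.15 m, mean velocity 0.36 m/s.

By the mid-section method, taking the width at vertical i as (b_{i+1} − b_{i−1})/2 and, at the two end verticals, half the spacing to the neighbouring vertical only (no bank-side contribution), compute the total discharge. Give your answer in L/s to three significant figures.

4220 L/s

w_1 = (2.7 − 0.0)/2 = 1.35 m; q_1 = 0.34 × 0.19 × 1.35 = 0.08721 m³/s
w_2 = (7.0 − 0.0)/2 = 3.5 m; q_2 = 0.89 × 0.68 × 3.5 = 2.118 m³/s
w_3 = (9.3 − 2.7)/2 = 3.3 m; q_3 = 0.80 × 0.61 × 3.3 = 1.610 m³/s
w_4 = (10.9 − 7.0)/2 = 1.95 m; q_4 = 0.54 × 0.34 × 1.95 = 0.3580 m³/s
w_5 = (10.9 − 9.3)/2 = 0.8 m; q_5 = 0.36 × 0.15 × 0.8 = 0.04320 m³/s
Q = Σ qᵢ = 4.217 m³/s
= 4.217 × 1000 = 4217 L/s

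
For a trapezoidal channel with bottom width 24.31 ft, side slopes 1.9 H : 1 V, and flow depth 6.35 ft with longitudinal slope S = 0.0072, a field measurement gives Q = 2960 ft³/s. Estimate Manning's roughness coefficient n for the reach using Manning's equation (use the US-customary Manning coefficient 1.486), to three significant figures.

0.0267

A = (b + z·y)·y = (24.31 + 1.9×6.35)×6.35 = 231.0 ft²
P = b + 2y√(1+z²) = 24.31 + 2×6.35×√(1+1.9²) = 51.58 ft
R = A/P = 231.0/51.58 = 4.478 ft
n = (1.486/Q)·A·R^(2/3)·S^(1/2) = (1.486/2960) × 231.0 × 2.717 × 0.08485 = 0.02673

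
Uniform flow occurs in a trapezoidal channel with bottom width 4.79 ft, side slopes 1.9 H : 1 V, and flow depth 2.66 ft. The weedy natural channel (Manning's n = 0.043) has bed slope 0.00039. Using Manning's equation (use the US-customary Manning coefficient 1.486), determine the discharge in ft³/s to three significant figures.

24.6 ft³/s

A = (b + z·y)·y = (4.79 + 1.9×2.66)×2.66 = 26.19 ft²
P = b + 2y√(1+z²) = 4.79 + 2×2.66×√(1+1.9²) = 16.21 ft
R = A/P = 26.19/16.21 = 1.615 ft
Q = (1.486/n)·A·R^(2/3)·S^(1/2) = (1.486/0.043) × 26.19 × 1.615^(2/3) × 0.00039^(1/2) = 24.60 ft³/s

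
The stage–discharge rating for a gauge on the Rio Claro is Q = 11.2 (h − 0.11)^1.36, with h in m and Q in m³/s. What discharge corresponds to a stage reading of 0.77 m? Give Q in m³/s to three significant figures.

6.36 m³/s

Q = 11.2 × (0.77 − 0.11)^1.36 = 11.2 × 0.66^1.36 = 6.365 m³/s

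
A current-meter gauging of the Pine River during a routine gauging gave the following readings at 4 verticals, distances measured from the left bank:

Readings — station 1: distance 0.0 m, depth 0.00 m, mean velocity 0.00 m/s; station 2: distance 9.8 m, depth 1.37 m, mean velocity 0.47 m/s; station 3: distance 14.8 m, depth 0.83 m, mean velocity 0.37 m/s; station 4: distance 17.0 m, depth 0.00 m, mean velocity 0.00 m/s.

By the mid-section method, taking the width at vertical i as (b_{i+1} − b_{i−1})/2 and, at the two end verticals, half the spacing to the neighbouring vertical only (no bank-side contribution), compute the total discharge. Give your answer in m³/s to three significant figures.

w_2 = (14.8 − 0.0)/2 = 7.4 m; q_2 = 0.47 × 1.37 × 7.4 = 4.765 m³/s
w_3 = (17.0 − 9.8)/2 = 3.6 m; q_3 = 0.37 × 0.83 × 3.6 = 1.106 m³/s
Stations 1, 4 contribute zero (depth or velocity is 0).
Q = Σ qᵢ = 5.870 m³/s

5.87 m³/s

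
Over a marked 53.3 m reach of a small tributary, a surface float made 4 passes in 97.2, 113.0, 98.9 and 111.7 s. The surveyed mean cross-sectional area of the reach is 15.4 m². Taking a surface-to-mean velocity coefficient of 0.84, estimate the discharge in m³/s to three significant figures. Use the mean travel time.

t̄ = (97.2 + 113.0 + 98.9 + 111.7) / 4 = 105.2 s
v_surface = L / t̄ = 53.3 / 105.2 = 0.5067 m/s
v_mean = 0.84 × 0.5067 = 0.4256 m/s
Q = A × v_mean = 15.4 × 0.4256 = 6.554 m³/s

6.55 m³/s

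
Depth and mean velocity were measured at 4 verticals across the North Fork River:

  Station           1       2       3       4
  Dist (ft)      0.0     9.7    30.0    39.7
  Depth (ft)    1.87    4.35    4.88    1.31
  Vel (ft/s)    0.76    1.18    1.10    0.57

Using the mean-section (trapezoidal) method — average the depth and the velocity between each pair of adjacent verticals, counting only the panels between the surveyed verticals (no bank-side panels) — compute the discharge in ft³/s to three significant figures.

Panel 1-2: Δb = 9.7 ft, d̄ = (1.87+4.35)/2 = 3.11, v̄ = (0.76+1.18)/2 = 0.97 → q = 9.7×3.11×0.97 = 29.26 ft³/s
Panel 2-3: Δb = 20.3 ft, d̄ = (4.35+4.88)/2 = 4.615, v̄ = (1.18+1.10)/2 = 1.14 → q = 20.3×4.615×1.14 = 106.8 ft³/s
Panel 3-4: Δb = 9.7 ft, d̄ = (4.88+1.31)/2 = 3.095, v̄ = (1.10+0.57)/2 = 0.835 → q = 9.7×3.095×0.835 = 25.07 ft³/s
Q = Σ q = 161.1 ft³/s

161 ft³/s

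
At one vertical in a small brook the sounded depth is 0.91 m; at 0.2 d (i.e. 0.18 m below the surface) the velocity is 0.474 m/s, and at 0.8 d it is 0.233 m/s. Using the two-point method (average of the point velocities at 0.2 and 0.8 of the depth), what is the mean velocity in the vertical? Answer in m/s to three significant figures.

v̄ = (0.474 + 0.233) / 2 = 0.3535 m/s

0.354 m/s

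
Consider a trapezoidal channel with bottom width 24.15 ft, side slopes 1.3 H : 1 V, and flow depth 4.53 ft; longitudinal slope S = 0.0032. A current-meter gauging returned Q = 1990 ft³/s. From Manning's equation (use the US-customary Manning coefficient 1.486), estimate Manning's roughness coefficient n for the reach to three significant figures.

0.0132

A = (b + z·y)·y = (24.15 + 1.3×4.53)×4.53 = 136.1 ft²
P = b + 2y√(1+z²) = 24.15 + 2×4.53×√(1+1.3²) = 39.01 ft
R = A/P = 136.1/39.01 = 3.488 ft
n = (1.486/Q)·A·R^(2/3)·S^(1/2) = (1.486/1990) × 136.1 × 2.300 × 0.05657 = 0.01322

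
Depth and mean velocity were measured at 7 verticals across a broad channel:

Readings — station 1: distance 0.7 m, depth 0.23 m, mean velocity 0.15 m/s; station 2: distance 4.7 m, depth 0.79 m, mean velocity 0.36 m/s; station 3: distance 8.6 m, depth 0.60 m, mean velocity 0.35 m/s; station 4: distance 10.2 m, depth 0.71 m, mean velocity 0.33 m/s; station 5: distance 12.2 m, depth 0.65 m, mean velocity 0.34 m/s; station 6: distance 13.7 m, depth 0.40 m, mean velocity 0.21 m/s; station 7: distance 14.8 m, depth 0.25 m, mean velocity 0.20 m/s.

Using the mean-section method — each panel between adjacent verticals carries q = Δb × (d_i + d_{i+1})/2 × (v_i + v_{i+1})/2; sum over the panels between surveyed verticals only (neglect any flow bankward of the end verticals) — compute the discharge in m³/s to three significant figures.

2.58 m³/s

Panel 1-2: Δb = 4 m, d̄ = (0.23+0.79)/2 = 0.51, v̄ = (0.15+0.36)/2 = 0.255 → q = 4×0.51×0.255 = 0.5202 m³/s
Panel 2-3: Δb = 3.9 m, d̄ = (0.79+0.60)/2 = 0.695, v̄ = (0.36+0.35)/2 = 0.355 → q = 3.9×0.695×0.355 = 0.9622 m³/s
Panel 3-4: Δb = 1.6 m, d̄ = (0.60+0.71)/2 = 0.655, v̄ = (0.35+0.33)/2 = 0.34 → q = 1.6×0.655×0.34 = 0.3563 m³/s
Panel 4-5: Δb = 2 m, d̄ = (0.71+0.65)/2 = 0.68, v̄ = (0.33+0.34)/2 = 0.335 → q = 2×0.68×0.335 = 0.4556 m³/s
Panel 5-6: Δb = 1.5 m, d̄ = (0.65+0.40)/2 = 0.525, v̄ = (0.34+0.21)/2 = 0.275 → q = 1.5×0.525×0.275 = 0.2166 m³/s
Panel 6-7: Δb = 1.1 m, d̄ = (0.40+0.25)/2 = 0.325, v̄ = (0.21+0.20)/2 = 0.205 → q = 1.1×0.325×0.205 = 0.07329 m³/s
Q = Σ q = 2.584 m³/s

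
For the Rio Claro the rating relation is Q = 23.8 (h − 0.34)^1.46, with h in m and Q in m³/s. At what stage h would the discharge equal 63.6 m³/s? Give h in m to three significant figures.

2.30 m

h − h₀ = (Q/C)^(1/b) = (63.6/23.8)^(1/1.46) = 1.961 m
h = 0.34 + 1.961 = 2.301 m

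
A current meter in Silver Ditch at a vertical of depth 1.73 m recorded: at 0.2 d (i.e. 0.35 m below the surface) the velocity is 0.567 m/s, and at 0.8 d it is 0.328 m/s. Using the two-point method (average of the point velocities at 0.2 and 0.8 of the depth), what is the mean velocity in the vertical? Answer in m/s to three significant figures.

0.448 m/s

v̄ = (0.567 + 0.328) / 2 = 0.4475 m/s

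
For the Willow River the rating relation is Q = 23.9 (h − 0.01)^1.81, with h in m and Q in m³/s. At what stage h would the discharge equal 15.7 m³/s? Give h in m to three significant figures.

h − h₀ = (Q/C)^(1/b) = (15.7/23.9)^(1/1.81) = 0.7928 m
h = 0.01 + 0.7928 = 0.8028 m

0.803 m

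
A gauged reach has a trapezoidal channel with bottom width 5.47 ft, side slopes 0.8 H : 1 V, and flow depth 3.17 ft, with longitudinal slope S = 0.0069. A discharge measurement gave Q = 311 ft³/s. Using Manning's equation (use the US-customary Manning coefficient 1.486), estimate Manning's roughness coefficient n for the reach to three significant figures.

0.0153

A = (b + z·y)·y = (5.47 + 0.8×3.17)×3.17 = 25.38 ft²
P = b + 2y√(1+z²) = 5.47 + 2×3.17×√(1+0.8²) = 13.59 ft
R = A/P = 25.38/13.59 = 1.868 ft
n = (1.486/Q)·A·R^(2/3)·S^(1/2) = (1.486/311) × 25.38 × 1.517 × 0.08307 = 0.01528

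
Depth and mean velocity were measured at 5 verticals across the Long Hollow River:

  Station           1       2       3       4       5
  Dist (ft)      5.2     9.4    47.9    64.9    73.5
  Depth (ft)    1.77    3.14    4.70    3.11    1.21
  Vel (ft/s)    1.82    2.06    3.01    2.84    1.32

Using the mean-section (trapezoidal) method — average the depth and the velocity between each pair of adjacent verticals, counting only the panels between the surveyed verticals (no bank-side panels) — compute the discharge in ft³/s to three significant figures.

635 ft³/s

Panel 1-2: Δb = 4.2 ft, d̄ = (1.77+3.14)/2 = 2.455, v̄ = (1.82+2.06)/2 = 1.94 → q = 4.2×2.455×1.94 = 20.00 ft³/s
Panel 2-3: Δb = 38.5 ft, d̄ = (3.14+4.70)/2 = 3.92, v̄ = (2.06+3.01)/2 = 2.535 → q = 38.5×3.92×2.535 = 382.6 ft³/s
Panel 3-4: Δb = 17 ft, d̄ = (4.70+3.11)/2 = 3.905, v̄ = (3.01+2.84)/2 = 2.925 → q = 17×3.905×2.925 = 194.2 ft³/s
Panel 4-5: Δb = 8.6 ft, d̄ = (3.11+1.21)/2 = 2.16, v̄ = (2.84+1.32)/2 = 2.08 → q = 8.6×2.16×2.08 = 38.64 ft³/s
Q = Σ q = 635.4 ft³/s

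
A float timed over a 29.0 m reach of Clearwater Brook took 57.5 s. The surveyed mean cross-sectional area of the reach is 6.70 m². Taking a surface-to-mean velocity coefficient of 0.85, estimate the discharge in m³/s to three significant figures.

v_surface = L / t̄ = 29.0 / 57.5 = 0.5043 m/s
v_mean = 0.85 × 0.5043 = 0.4287 m/s
Q = A × v_mean = 6.70 × 0.4287 = 2.872 m³/s

2.87 m³/s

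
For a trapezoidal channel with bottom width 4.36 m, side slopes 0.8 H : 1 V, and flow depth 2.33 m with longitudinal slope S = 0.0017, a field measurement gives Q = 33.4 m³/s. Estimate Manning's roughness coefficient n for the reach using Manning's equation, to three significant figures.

0.0224

A = (b + z·y)·y = (4.36 + 0.8×2.33)×2.33 = 14.50 m²
P = b + 2y√(1+z²) = 4.36 + 2×2.33×√(1+0.8²) = 10.33 m
R = A/P = 14.50/10.33 = 1.404 m
n = (1/Q)·A·R^(2/3)·S^(1/2) = (1/33.4) × 14.50 × 1.254 × 0.04123 = 0.02245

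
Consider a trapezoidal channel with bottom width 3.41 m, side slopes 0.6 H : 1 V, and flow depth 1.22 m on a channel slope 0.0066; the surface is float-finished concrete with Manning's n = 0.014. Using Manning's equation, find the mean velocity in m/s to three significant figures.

5.03 m/s

A = (b + z·y)·y = (3.41 + 0.6×1.22)×1.22 = 5.053 m²
P = b + 2y√(1+z²) = 3.41 + 2×1.22×√(1+0.6²) = 6.256 m
R = A/P = 5.053/6.256 = 0.8078 m
Q = (1/n)·A·R^(2/3)·S^(1/2) = (1/0.014) × 5.053 × 0.8078^(2/3) × 0.0066^(1/2) = 25.43 m³/s
V = Q/A = 25.43/5.053 = 5.033 m/s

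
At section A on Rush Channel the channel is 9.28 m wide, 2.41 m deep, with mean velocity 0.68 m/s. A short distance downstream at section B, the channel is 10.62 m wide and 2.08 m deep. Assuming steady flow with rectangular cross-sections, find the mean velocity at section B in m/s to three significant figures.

0.688 m/s

Q = A₁V₁ = (9.28×2.41) × 0.68 = 15.21 m³/s
A₂ = 10.62 × 2.08 = 22.09 m²
V₂ = Q/A₂ = 15.21/22.09 = 0.6885 m/s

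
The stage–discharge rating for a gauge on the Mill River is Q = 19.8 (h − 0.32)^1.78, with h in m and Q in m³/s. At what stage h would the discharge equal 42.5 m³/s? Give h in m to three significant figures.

h − h₀ = (Q/C)^(1/b) = (42.5/19.8)^(1/1.78) = 1.536 m
h = 0.32 + 1.536 = 1.856 m

1.86 m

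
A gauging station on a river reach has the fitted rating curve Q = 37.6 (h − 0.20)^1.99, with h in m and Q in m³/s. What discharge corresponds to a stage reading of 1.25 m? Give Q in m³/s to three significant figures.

41.4 m³/s

Q = 37.6 × (1.25 − 0.20)^1.99 = 37.6 × 1.05^1.99 = 41.43 m³/s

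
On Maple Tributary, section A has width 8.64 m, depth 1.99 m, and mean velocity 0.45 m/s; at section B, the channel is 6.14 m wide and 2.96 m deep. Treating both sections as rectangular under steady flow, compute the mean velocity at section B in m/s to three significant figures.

Q = A₁V₁ = (8.64×1.99) × 0.45 = 7.737 m³/s
A₂ = 6.14 × 2.96 = 18.17 m²
V₂ = Q/A₂ = 7.737/18.17 = 0.4257 m/s

0.426 m/s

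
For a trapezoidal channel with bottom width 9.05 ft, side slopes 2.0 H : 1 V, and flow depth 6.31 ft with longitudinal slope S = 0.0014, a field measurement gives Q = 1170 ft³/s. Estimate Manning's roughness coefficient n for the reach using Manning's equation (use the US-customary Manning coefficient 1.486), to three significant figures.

0.0155

A = (b + z·y)·y = (9.05 + 2.0×6.31)×6.31 = 136.7 ft²
P = b + 2y√(1+z²) = 9.05 + 2×6.31×√(1+2.0²) = 37.27 ft
R = A/P = 136.7/37.27 = 3.669 ft
n = (1.486/Q)·A·R^(2/3)·S^(1/2) = (1.486/1170) × 136.7 × 2.379 × 0.03742 = 0.01546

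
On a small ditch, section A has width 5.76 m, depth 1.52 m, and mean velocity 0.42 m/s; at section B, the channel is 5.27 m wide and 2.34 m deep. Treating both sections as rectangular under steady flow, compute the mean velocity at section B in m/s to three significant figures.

0.298 m/s

Q = A₁V₁ = (5.76×1.52) × 0.42 = 3.677 m³/s
A₂ = 5.27 × 2.34 = 12.33 m²
V₂ = Q/A₂ = 3.677/12.33 = 0.2982 m/s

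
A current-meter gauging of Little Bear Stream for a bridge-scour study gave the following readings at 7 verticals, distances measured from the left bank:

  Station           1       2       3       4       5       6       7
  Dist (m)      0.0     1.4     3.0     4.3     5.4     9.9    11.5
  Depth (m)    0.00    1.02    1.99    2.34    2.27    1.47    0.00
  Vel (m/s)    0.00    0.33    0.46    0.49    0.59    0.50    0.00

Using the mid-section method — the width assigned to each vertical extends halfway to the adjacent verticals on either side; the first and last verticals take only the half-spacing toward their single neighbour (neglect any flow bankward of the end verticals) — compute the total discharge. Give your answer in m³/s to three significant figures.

w_2 = (3.0 − 0.0)/2 = 1.5 m; q_2 = 0.33 × 1.02 × 1.5 = 0.5049 m³/s
w_3 = (4.3 − 1.4)/2 = 1.45 m; q_3 = 0.46 × 1.99 × 1.45 = 1.327 m³/s
w_4 = (5.4 − 3.0)/2 = 1.2 m; q_4 = 0.49 × 2.34 × 1.2 = 1.376 m³/s
w_5 = (9.9 − 4.3)/2 = 2.8 m; q_5 = 0.59 × 2.27 × 2.8 = 3.750 m³/s
w_6 = (11.5 − 5.4)/2 = 3.05 m; q_6 = 0.50 × 1.47 × 3.05 = 2.242 m³/s
Stations 1, 7 contribute zero (depth or velocity is 0).
Q = Σ qᵢ = 9.200 m³/s

9.20 m³/s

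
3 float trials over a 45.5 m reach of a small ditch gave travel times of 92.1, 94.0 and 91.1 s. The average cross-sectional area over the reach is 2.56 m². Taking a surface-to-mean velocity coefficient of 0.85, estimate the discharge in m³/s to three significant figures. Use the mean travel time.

1.07 m³/s

t̄ = (92.1 + 94.0 + 91.1) / 3 = 92.4 s
v_surface = L / t̄ = 45.5 / 92.4 = 0.4924 m/s
v_mean = 0.85 × 0.4924 = 0.4186 m/s
Q = A × v_mean = 2.56 × 0.4186 = 1.072 m³/s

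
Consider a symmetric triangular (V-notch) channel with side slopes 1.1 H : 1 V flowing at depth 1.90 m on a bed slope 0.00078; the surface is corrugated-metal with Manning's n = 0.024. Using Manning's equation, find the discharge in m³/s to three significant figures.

A = z·y² = 1.1×1.90² = 3.971 m²
P = 2y√(1+z²) = 2×1.90×√(1+1.1²) = 5.649 m
R = A/P = 3.971/5.649 = 0.7029 m
Q = (1/n)·A·R^(2/3)·S^(1/2) = (1/0.024) × 3.971 × 0.7029^(2/3) × 0.00078^(1/2) = 3.653 m³/s

3.65 m³/s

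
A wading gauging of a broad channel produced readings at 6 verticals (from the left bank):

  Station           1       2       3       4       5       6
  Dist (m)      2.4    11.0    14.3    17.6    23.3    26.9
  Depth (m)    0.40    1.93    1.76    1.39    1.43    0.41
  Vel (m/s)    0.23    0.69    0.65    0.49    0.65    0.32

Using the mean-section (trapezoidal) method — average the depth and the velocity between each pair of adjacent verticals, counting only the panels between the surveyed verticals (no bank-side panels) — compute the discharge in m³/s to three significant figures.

Panel 1-2: Δb = 8.6 m, d̄ = (0.40+1.93)/2 = 1.165, v̄ = (0.23+0.69)/2 = 0.46 → q = 8.6×1.165×0.46 = 4.609 m³/s
Panel 2-3: Δb = 3.3 m, d̄ = (1.93+1.76)/2 = 1.845, v̄ = (0.69+0.65)/2 = 0.67 → q = 3.3×1.845×0.67 = 4.079 m³/s
Panel 3-4: Δb = 3.3 m, d̄ = (1.76+1.39)/2 = 1.575, v̄ = (0.65+0.49)/2 = 0.57 → q = 3.3×1.575×0.57 = 2.963 m³/s
Panel 4-5: Δb = 5.7 m, d̄ = (1.39+1.43)/2 = 1.41, v̄ = (0.49+0.65)/2 = 0.57 → q = 5.7×1.41×0.57 = 4.581 m³/s
Panel 5-6: Δb = 3.6 m, d̄ = (1.43+0.41)/2 = 0.92, v̄ = (0.65+0.32)/2 = 0.485 → q = 3.6×0.92×0.485 = 1.606 m³/s
Q = Σ q = 17.84 m³/s

17.8 m³/s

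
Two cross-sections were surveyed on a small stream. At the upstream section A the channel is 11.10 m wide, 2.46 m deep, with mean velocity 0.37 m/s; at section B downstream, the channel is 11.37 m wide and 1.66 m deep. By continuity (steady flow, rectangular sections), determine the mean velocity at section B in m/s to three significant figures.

0.535 m/s

Q = A₁V₁ = (11.10×2.46) × 0.37 = 10.10 m³/s
A₂ = 11.37 × 1.66 = 18.87 m²
V₂ = Q/A₂ = 10.10/18.87 = 0.5353 m/s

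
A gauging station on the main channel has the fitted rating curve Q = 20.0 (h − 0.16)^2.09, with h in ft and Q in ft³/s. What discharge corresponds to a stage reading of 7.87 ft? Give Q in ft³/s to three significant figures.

Q = 20.0 × (7.87 − 0.16)^2.09 = 20.0 × 7.71^2.09 = 1429 ft³/s

1430 ft³/s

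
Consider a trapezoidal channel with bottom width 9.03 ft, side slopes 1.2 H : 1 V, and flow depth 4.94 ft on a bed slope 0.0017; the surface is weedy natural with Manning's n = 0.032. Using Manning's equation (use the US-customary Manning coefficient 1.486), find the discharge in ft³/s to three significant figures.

296 ft³/s

A = (b + z·y)·y = (9.03 + 1.2×4.94)×4.94 = 73.89 ft²
P = b + 2y√(1+z²) = 9.03 + 2×4.94×√(1+1.2²) = 24.46 ft
R = A/P = 73.89/24.46 = 3.021 ft
Q = (1.486/n)·A·R^(2/3)·S^(1/2) = (1.486/0.032) × 73.89 × 3.021^(2/3) × 0.0017^(1/2) = 295.6 ft³/s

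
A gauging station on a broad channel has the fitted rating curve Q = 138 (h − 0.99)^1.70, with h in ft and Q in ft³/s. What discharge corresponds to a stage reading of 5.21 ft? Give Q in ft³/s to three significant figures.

1600 ft³/s

Q = 138 × (5.21 − 0.99)^1.70 = 138 × 4.22^1.70 = 1596 ft³/s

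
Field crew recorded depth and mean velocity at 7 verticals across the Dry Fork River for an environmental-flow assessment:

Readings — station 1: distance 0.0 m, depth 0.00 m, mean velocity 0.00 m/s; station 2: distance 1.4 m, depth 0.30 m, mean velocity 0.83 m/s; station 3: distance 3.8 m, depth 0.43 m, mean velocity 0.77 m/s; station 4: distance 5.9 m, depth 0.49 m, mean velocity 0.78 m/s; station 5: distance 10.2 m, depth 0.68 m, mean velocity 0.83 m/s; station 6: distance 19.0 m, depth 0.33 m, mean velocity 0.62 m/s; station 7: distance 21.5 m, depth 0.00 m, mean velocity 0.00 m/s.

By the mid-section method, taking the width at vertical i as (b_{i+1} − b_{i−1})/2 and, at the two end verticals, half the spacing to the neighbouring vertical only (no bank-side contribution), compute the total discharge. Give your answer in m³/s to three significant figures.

w_2 = (3.8 − 0.0)/2 = 1.9 m; q_2 = 0.83 × 0.30 × 1.9 = 0.4731 m³/s
w_3 = (5.9 − 1.4)/2 = 2.25 m; q_3 = 0.77 × 0.43 × 2.25 = 0.7450 m³/s
w_4 = (10.2 − 3.8)/2 = 3.2 m; q_4 = 0.78 × 0.49 × 3.2 = 1.223 m³/s
w_5 = (19.0 − 5.9)/2 = 6.55 m; q_5 = 0.83 × 0.68 × 6.55 = 3.697 m³/s
w_6 = (21.5 − 10.2)/2 = 5.65 m; q_6 = 0.62 × 0.33 × 5.65 = 1.156 m³/s
Stations 1, 7 contribute zero (depth or velocity is 0).
Q = Σ qᵢ = 7.294 m³/s

7.29 m³/s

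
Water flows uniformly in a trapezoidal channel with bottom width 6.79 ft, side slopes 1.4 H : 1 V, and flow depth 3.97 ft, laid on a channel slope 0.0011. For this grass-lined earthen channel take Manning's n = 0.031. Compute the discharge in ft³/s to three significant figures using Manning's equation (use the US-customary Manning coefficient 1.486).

140 ft³/s

A = (b + z·y)·y = (6.79 + 1.4×3.97)×3.97 = 49.02 ft²
P = b + 2y√(1+z²) = 6.79 + 2×3.97×√(1+1.4²) = 20.45 ft
R = A/P = 49.02/20.45 = 2.397 ft
Q = (1.486/n)·A·R^(2/3)·S^(1/2) = (1.486/0.031) × 49.02 × 2.397^(2/3) × 0.0011^(1/2) = 139.6 ft³/s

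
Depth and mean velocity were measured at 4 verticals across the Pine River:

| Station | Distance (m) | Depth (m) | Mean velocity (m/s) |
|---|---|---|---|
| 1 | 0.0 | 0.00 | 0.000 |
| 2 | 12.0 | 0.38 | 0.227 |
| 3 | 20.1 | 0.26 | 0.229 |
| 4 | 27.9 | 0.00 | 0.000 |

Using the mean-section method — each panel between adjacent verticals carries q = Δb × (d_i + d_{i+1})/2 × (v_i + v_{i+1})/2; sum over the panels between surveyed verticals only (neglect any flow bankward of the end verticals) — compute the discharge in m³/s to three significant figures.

0.966 m³/s

Panel 1-2: Δb = 12 m, d̄ = (0.00+0.38)/2 = 0.19, v̄ = (0.000+0.227)/2 = 0.1135 → q = 12×0.19×0.1135 = 0.2588 m³/s
Panel 2-3: Δb = 8.1 m, d̄ = (0.38+0.26)/2 = 0.32, v̄ = (0.227+0.229)/2 = 0.228 → q = 8.1×0.32×0.228 = 0.5910 m³/s
Panel 3-4: Δb = 7.8 m, d̄ = (0.26+0.00)/2 = 0.13, v̄ = (0.229+0.000)/2 = 0.1145 → q = 7.8×0.13×0.1145 = 0.1161 m³/s
Q = Σ q = 0.9659 m³/s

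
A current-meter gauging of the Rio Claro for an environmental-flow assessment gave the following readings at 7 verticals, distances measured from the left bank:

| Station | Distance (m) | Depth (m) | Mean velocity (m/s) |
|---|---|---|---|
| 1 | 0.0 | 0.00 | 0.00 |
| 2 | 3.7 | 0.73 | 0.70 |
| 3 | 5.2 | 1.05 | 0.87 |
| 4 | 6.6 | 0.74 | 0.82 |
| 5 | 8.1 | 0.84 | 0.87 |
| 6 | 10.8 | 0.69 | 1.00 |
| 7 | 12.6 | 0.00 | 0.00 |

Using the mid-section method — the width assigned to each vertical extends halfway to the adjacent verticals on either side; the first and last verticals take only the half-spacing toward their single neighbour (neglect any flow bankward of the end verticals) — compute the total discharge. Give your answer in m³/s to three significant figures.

6.62 m³/s

w_2 = (5.2 − 0.0)/2 = 2.6 m; q_2 = 0.70 × 0.73 × 2.6 = 1.329 m³/s
w_3 = (6.6 − 3.7)/2 = 1.45 m; q_3 = 0.87 × 1.05 × 1.45 = 1.325 m³/s
w_4 = (8.1 − 5.2)/2 = 1.45 m; q_4 = 0.82 × 0.74 × 1.45 = 0.8799 m³/s
w_5 = (10.8 − 6.6)/2 = 2.1 m; q_5 = 0.87 × 0.84 × 2.1 = 1.535 m³/s
w_6 = (12.6 − 8.1)/2 = 2.25 m; q_6 = 1.00 × 0.69 × 2.25 = 1.553 m³/s
Stations 1, 7 contribute zero (depth or velocity is 0).
Q = Σ qᵢ = 6.620 m³/s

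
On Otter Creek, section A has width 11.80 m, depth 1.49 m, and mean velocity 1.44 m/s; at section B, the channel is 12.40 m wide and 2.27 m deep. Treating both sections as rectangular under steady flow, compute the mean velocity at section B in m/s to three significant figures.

Q = A₁V₁ = (11.80×1.49) × 1.44 = 25.32 m³/s
A₂ = 12.40 × 2.27 = 28.15 m²
V₂ = Q/A₂ = 25.32/28.15 = 0.8995 m/s

0.899 m/s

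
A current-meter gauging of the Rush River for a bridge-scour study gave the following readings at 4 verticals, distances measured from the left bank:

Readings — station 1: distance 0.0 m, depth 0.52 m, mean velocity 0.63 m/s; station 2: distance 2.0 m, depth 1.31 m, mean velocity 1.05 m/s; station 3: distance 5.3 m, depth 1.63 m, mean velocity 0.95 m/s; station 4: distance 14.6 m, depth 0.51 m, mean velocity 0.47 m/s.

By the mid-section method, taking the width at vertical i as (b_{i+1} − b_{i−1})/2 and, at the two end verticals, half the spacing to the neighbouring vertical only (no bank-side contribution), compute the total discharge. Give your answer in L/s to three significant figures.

w_1 = (2.0 − 0.0)/2 = 1 m; q_1 = 0.63 × 0.52 × 1 = 0.3276 m³/s
w_2 = (5.3 − 0.0)/2 = 2.65 m; q_2 = 1.05 × 1.31 × 2.65 = 3.645 m³/s
w_3 = (14.6 − 2.0)/2 = 6.3 m; q_3 = 0.95 × 1.63 × 6.3 = 9.756 m³/s
w_4 = (14.6 − 5.3)/2 = 4.65 m; q_4 = 0.47 × 0.51 × 4.65 = 1.115 m³/s
Q = Σ qᵢ = 14.84 m³/s
= 14.84 × 1000 = 14840 L/s

14800 L/s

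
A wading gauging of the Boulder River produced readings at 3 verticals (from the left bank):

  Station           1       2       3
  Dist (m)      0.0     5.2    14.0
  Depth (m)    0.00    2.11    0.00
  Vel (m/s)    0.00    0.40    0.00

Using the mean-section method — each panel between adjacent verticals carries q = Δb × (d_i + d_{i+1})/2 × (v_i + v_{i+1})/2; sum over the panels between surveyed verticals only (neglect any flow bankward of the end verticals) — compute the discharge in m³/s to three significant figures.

2.95 m³/s

Panel 1-2: Δb = 5.2 m, d̄ = (0.00+2.11)/2 = 1.055, v̄ = (0.00+0.40)/2 = 0.2 → q = 5.2×1.055×0.2 = 1.097 m³/s
Panel 2-3: Δb = 8.8 m, d̄ = (2.11+0.00)/2 = 1.055, v̄ = (0.40+0.00)/2 = 0.2 → q = 8.8×1.055×0.2 = 1.857 m³/s
Q = Σ q = 2.954 m³/s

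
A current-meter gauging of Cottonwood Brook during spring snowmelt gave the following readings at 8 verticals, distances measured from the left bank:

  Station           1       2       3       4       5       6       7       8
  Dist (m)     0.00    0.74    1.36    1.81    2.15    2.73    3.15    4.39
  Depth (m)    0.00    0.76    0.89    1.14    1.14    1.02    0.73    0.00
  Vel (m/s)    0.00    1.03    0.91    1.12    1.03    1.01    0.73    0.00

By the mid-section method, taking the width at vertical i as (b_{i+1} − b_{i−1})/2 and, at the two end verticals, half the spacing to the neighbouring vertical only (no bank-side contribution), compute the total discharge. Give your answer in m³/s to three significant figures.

w_2 = (1.36 − 0.00)/2 = 0.68 m; q_2 = 1.03 × 0.76 × 0.68 = 0.5323 m³/s
w_3 = (1.81 − 0.74)/2 = 0.535 m; q_3 = 0.91 × 0.89 × 0.535 = 0.4333 m³/s
w_4 = (2.15 − 1.36)/2 = 0.395 m; q_4 = 1.12 × 1.14 × 0.395 = 0.5043 m³/s
w_5 = (2.73 − 1.81)/2 = 0.46 m; q_5 = 1.03 × 1.14 × 0.46 = 0.5401 m³/s
w_6 = (3.15 − 2.15)/2 = 0.5 m; q_6 = 1.01 × 1.02 × 0.5 = 0.5151 m³/s
w_7 = (4.39 − 2.73)/2 = 0.83 m; q_7 = 0.73 × 0.73 × 0.83 = 0.4423 m³/s
Stations 1, 8 contribute zero (depth or velocity is 0).
Q = Σ qᵢ = 2.967 m³/s

2.97 m³/s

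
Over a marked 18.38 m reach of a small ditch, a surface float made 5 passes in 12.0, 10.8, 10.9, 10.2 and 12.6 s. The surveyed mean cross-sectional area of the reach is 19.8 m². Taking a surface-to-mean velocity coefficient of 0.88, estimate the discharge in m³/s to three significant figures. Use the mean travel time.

t̄ = (12.0 + 10.8 + 10.9 + 10.2 + 12.6) / 5 = 11.3 s
v_surface = L / t̄ = 18.38 / 11.3 = 1.627 m/s
v_mean = 0.88 × 1.627 = 1.431 m/s
Q = A × v_mean = 19.8 × 1.431 = 28.34 m³/s

28.3 m³/s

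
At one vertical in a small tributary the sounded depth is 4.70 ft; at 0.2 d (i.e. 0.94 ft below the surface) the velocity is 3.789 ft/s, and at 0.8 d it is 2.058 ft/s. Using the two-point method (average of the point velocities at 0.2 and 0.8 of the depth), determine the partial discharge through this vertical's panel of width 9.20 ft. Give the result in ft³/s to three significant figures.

v̄ = (3.789 + 2.058) / 2 = 2.924 ft/s
q = v̄ × d × w = 2.924 × 4.70 × 9.20 = 126.4 ft³/s

126 ft³/s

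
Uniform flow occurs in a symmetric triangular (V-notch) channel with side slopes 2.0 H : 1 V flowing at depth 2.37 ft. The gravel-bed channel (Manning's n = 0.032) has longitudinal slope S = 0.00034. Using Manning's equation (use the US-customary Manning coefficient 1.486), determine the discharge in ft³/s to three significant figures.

10.0 ft³/s

A = z·y² = 2.0×2.37² = 11.23 ft²
P = 2y√(1+z²) = 2×2.37×√(1+2.0²) = 10.60 ft
R = A/P = 11.23/10.60 = 1.060 ft
Q = (1.486/n)·A·R^(2/3)·S^(1/2) = (1.486/0.032) × 11.23 × 1.060^(2/3) × 0.00034^(1/2) = 9.999 ft³/s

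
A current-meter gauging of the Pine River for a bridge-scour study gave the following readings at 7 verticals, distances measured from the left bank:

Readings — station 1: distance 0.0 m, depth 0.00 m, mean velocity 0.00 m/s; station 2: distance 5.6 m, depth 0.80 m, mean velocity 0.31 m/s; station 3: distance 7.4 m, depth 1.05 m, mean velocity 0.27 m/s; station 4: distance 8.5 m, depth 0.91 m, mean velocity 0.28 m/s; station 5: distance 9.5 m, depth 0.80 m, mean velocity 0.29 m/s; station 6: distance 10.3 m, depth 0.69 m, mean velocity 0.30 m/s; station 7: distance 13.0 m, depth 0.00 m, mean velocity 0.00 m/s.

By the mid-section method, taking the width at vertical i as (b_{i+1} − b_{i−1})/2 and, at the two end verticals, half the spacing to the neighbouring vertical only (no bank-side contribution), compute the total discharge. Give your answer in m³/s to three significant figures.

w_2 = (7.4 − 0.0)/2 = 3.7 m; q_2 = 0.31 × 0.80 × 3.7 = 0.9176 m³/s
w_3 = (8.5 − 5.6)/2 = 1.45 m; q_3 = 0.27 × 1.05 × 1.45 = 0.4111 m³/s
w_4 = (9.5 − 7.4)/2 = 1.05 m; q_4 = 0.28 × 0.91 × 1.05 = 0.2675 m³/s
w_5 = (10.3 − 8.5)/2 = 0.9 m; q_5 = 0.29 × 0.80 × 0.9 = 0.2088 m³/s
w_6 = (13.0 − 9.5)/2 = 1.75 m; q_6 = 0.30 × 0.69 × 1.75 = 0.3623 m³/s
Stations 1, 7 contribute zero (depth or velocity is 0).
Q = Σ qᵢ = 2.167 m³/s

2.17 m³/s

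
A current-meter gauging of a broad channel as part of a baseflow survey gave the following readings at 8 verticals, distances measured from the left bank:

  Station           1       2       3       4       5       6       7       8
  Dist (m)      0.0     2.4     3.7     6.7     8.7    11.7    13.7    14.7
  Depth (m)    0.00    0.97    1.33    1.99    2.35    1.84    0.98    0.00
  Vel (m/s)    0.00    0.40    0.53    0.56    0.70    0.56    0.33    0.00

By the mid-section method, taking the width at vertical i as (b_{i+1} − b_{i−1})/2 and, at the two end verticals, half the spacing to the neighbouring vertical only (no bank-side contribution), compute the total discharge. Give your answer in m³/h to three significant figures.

w_2 = (3.7 − 0.0)/2 = 1.85 m; q_2 = 0.40 × 0.97 × 1.85 = 0.7178 m³/s
w_3 = (6.7 − 2.4)/2 = 2.15 m; q_3 = 0.53 × 1.33 × 2.15 = 1.516 m³/s
w_4 = (8.7 − 3.7)/2 = 2.5 m; q_4 = 0.56 × 1.99 × 2.5 = 2.786 m³/s
w_5 = (11.7 − 6.7)/2 = 2.5 m; q_5 = 0.70 × 2.35 × 2.5 = 4.113 m³/s
w_6 = (13.7 − 8.7)/2 = 2.5 m; q_6 = 0.56 × 1.84 × 2.5 = 2.576 m³/s
w_7 = (14.7 − 11.7)/2 = 1.5 m; q_7 = 0.33 × 0.98 × 1.5 = 0.4851 m³/s
Stations 1, 8 contribute zero (depth or velocity is 0).
Q = Σ qᵢ = 12.19 m³/s
= 12.19 × 3600 = 43890 m³/h

43900 m³/h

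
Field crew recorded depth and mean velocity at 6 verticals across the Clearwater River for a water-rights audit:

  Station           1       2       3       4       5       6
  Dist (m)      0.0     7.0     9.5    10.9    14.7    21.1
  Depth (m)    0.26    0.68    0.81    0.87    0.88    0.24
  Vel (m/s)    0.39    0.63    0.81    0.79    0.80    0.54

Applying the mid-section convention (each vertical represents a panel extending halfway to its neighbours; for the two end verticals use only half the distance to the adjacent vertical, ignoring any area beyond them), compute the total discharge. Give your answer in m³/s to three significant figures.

w_1 = (7.0 − 0.0)/2 = 3.5 m; q_1 = 0.39 × 0.26 × 3.5 = 0.3549 m³/s
w_2 = (9.5 − 0.0)/2 = 4.75 m; q_2 = 0.63 × 0.68 × 4.75 = 2.035 m³/s
w_3 = (10.9 − 7.0)/2 = 1.95 m; q_3 = 0.81 × 0.81 × 1.95 = 1.279 m³/s
w_4 = (14.7 − 9.5)/2 = 2.6 m; q_4 = 0.79 × 0.87 × 2.6 = 1.787 m³/s
w_5 = (21.1 − 10.9)/2 = 5.1 m; q_5 = 0.80 × 0.88 × 5.1 = 3.590 m³/s
w_6 = (21.1 − 14.7)/2 = 3.2 m; q_6 = 0.54 × 0.24 × 3.2 = 0.4147 m³/s
Q = Σ qᵢ = 9.461 m³/s

9.46 m³/s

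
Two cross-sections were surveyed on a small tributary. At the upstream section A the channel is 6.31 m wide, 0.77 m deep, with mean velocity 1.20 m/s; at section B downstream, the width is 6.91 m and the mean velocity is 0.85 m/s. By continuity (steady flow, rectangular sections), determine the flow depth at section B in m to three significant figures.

Q = A₁V₁ = (6.31×0.77) × 1.20 = 5.830 m³/s
d₂ = Q/(b₂ V₂) = 5.830/(6.91×0.85) = 0.9927 m

0.993 m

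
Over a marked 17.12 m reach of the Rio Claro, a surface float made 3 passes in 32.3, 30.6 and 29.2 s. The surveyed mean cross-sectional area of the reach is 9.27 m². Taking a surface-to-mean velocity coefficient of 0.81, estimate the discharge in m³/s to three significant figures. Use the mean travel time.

4.19 m³/s

t̄ = (32.3 + 30.6 + 29.2) / 3 = 30.7 s
v_surface = L / t̄ = 17.12 / 30.7 = 0.5577 m/s
v_mean = 0.81 × 0.5577 = 0.4517 m/s
Q = A × v_mean = 9.27 × 0.4517 = 4.187 m³/s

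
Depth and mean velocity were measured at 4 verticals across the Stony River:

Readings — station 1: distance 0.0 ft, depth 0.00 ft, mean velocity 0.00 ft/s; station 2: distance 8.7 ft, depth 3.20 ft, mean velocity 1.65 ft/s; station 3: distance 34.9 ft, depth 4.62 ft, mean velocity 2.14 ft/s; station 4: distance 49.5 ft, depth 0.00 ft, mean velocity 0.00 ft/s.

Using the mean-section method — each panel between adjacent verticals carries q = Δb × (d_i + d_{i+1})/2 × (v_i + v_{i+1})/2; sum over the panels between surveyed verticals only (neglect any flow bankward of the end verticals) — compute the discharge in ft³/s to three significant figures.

Panel 1-2: Δb = 8.7 ft, d̄ = (0.00+3.20)/2 = 1.6, v̄ = (0.00+1.65)/2 = 0.825 → q = 8.7×1.6×0.825 = 11.48 ft³/s
Panel 2-3: Δb = 26.2 ft, d̄ = (3.20+4.62)/2 = 3.91, v̄ = (1.65+2.14)/2 = 1.895 → q = 26.2×3.91×1.895 = 194.1 ft³/s
Panel 3-4: Δb = 14.6 ft, d̄ = (4.62+0.00)/2 = 2.31, v̄ = (2.14+0.00)/2 = 1.07 → q = 14.6×2.31×1.07 = 36.09 ft³/s
Q = Σ q = 241.7 ft³/s

242 ft³/s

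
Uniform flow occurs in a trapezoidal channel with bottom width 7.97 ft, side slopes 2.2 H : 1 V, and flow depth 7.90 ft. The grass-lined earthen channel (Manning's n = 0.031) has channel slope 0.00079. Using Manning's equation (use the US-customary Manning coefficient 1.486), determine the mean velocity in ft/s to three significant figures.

A = (b + z·y)·y = (7.97 + 2.2×7.90)×7.90 = 200.3 ft²
P = b + 2y√(1+z²) = 7.97 + 2×7.90×√(1+2.2²) = 46.15 ft
R = A/P = 200.3/46.15 = 4.339 ft
Q = (1.486/n)·A·R^(2/3)·S^(1/2) = (1.486/0.031) × 200.3 × 4.339^(2/3) × 0.00079^(1/2) = 717.8 ft³/s
V = Q/A = 717.8/200.3 = 3.584 ft/s

3.58 ft/s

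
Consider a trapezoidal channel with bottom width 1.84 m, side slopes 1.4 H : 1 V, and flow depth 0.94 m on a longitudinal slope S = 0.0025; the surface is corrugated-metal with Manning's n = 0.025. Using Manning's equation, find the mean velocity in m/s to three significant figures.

A = (b + z·y)·y = (1.84 + 1.4×0.94)×0.94 = 2.967 m²
P = b + 2y√(1+z²) = 1.84 + 2×0.94×√(1+1.4²) = 5.074 m
R = A/P = 2.967/5.074 = 0.5846 m
Q = (1/n)·A·R^(2/3)·S^(1/2) = (1/0.025) × 2.967 × 0.5846^(2/3) × 0.0025^(1/2) = 4.148 m³/s
V = Q/A = 4.148/2.967 = 1.398 m/s

1.40 m/s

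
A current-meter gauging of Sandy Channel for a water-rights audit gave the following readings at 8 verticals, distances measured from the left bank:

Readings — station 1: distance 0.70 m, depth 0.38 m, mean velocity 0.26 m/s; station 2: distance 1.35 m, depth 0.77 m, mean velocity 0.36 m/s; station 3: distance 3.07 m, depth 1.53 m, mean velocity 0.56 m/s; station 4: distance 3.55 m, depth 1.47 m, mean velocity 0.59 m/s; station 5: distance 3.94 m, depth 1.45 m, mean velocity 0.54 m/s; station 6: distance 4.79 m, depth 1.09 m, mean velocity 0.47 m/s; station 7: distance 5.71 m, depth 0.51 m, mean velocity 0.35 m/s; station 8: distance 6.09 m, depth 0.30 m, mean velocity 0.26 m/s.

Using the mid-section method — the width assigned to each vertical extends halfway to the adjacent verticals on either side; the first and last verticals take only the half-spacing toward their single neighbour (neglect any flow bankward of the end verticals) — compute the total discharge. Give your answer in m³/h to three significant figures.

9900 m³/h

w_1 = (1.35 − 0.70)/2 = 0.325 m; q_1 = 0.26 × 0.38 × 0.325 = 0.03211 m³/s
w_2 = (3.07 − 0.70)/2 = 1.185 m; q_2 = 0.36 × 0.77 × 1.185 = 0.3285 m³/s
w_3 = (3.55 − 1.35)/2 = 1.1 m; q_3 = 0.56 × 1.53 × 1.1 = 0.9425 m³/s
w_4 = (3.94 − 3.07)/2 = 0.435 m; q_4 = 0.59 × 1.47 × 0.435 = 0.3773 m³/s
w_5 = (4.79 − 3.55)/2 = 0.62 m; q_5 = 0.54 × 1.45 × 0.62 = 0.4855 m³/s
w_6 = (5.71 − 3.94)/2 = 0.885 m; q_6 = 0.47 × 1.09 × 0.885 = 0.4534 m³/s
w_7 = (6.09 − 4.79)/2 = 0.65 m; q_7 = 0.35 × 0.51 × 0.65 = 0.1160 m³/s
w_8 = (6.09 − 5.71)/2 = 0.19 m; q_8 = 0.26 × 0.30 × 0.19 = 0.01482 m³/s
Q = Σ qᵢ = 2.750 m³/s
= 2.750 × 3600 = 9900 m³/h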